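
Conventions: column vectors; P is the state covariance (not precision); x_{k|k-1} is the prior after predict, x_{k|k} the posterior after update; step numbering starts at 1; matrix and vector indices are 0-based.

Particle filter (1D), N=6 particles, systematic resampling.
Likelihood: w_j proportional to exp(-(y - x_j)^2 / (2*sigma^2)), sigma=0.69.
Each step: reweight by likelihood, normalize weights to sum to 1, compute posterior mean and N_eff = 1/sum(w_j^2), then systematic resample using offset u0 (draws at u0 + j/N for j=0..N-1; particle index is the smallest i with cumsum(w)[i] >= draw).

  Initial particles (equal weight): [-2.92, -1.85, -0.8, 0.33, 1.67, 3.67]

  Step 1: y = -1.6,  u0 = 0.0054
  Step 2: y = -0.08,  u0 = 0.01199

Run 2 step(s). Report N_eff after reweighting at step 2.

step 1: w=[0.0986, 0.5754, 0.3137, 0.0123, 0.0000, 0.0000]  mean=-1.5992  Neff=2.2760  idx=[0, 1, 1, 1, 1, 2]
step 2: w=[0.0003, 0.0511, 0.0511, 0.0511, 0.0511, 0.7954]  mean=-1.0151  Neff=1.5548  idx=[1, 4, 5, 5, 5, 5]

N_eff = 1.5548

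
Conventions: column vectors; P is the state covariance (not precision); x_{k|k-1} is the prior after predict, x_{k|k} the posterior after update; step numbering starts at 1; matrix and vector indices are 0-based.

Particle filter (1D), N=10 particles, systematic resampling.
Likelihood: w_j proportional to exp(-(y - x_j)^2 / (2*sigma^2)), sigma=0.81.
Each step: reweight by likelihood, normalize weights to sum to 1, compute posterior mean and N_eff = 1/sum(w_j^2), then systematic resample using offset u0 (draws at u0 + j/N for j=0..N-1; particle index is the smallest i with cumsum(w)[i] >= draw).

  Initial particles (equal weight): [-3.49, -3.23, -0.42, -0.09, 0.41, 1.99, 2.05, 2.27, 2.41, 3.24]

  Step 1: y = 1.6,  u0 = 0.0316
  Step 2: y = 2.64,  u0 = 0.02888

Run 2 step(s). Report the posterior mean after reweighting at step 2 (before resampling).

post_mean = 2.1921

step 1: w=[0.0000, 0.0000, 0.0121, 0.0307, 0.0921, 0.2413, 0.2322, 0.1924, 0.1643, 0.0349]  mean=1.9319  Neff=5.3493  idx=[3, 4, 5, 5, 6, 6, 7, 7, 8, 8]
step 2: w=[0.0005, 0.0034, 0.1076, 0.1076, 0.1139, 0.1139, 0.1338, 0.1338, 0.1427, 0.1427]  mean=2.1921  Neff=7.9572  idx=[2, 3, 4, 4, 5, 6, 7, 8, 8, 9]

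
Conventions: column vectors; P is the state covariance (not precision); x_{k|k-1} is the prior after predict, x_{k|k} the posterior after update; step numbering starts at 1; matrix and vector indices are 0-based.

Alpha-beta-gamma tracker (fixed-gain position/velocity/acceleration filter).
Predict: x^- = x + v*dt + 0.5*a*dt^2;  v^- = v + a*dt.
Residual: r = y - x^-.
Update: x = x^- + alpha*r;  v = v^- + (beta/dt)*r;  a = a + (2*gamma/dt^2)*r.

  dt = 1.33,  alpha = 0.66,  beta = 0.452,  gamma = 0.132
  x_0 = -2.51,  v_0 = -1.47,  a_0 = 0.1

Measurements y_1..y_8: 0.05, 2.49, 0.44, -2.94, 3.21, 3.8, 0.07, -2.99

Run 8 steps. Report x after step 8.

x_post = -1.8982

step 1: x_pred=-4.3767  r=4.4267  x^+=-1.4551  v^+=0.1674  a^+=0.7607
step 2: x_pred=-0.5597  r=3.0497  x^+=1.4531  v^+=2.2155  a^+=1.2158
step 3: x_pred=5.4750  r=-5.0350  x^+=2.1519  v^+=2.1214  a^+=0.4643
step 4: x_pred=5.3840  r=-8.3240  x^+=-0.1098  v^+=-0.0900  a^+=-0.7780
step 5: x_pred=-0.9176  r=4.1276  x^+=1.8066  v^+=0.2781  a^+=-0.1620
step 6: x_pred=2.0332  r=1.7668  x^+=3.1993  v^+=0.6631  a^+=0.1017
step 7: x_pred=4.1712  r=-4.1012  x^+=1.4644  v^+=-0.5954  a^+=-0.5104
step 8: x_pred=0.2212  r=-3.2112  x^+=-1.8982  v^+=-2.3655  a^+=-0.9896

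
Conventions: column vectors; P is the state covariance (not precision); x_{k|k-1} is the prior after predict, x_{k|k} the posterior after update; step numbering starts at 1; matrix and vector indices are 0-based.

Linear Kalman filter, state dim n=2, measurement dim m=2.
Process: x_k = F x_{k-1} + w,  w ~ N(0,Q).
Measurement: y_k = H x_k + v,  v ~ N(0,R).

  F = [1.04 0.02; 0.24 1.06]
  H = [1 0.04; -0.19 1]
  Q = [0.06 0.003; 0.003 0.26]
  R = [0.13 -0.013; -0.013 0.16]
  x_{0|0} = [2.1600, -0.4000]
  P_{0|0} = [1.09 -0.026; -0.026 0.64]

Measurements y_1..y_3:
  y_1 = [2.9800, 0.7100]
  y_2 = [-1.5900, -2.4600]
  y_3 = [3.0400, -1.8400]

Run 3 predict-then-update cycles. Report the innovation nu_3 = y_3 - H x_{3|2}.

innov = [2.8650, -0.1691]

step 1: x^-=[2.2384, 0.0944]  P^-=[1.2381 0.2598; 0.2598 1.0287]  S=[1.3906 0.0508; 0.0508 1.1346]  K=[0.8985 -0.0185; 0.1852 0.8548]  nu=[0.7378, 1.0409]  x^+=[2.8821, 1.1208]  P^+=[0.1167 0.0075; 0.0075 0.1358]
step 2: x^-=[3.0198, 1.8798]  P^-=[0.1866 0.0434; 0.0434 0.4231]  S=[0.3208 0.0115; 0.0115 0.5734]  K=[0.5872 0.0020; 0.1621 0.7203]  nu=[-4.6850, -3.7660]  x^+=[0.2614, -1.5925]  P^+=[0.0760 0.0071; 0.0071 0.1145]
step 3: x^-=[0.2400, -1.6254]  P^-=[0.1426 0.0323; 0.0323 0.3967]  S=[0.2758 0.0078; 0.0078 0.5495]  K=[0.5216 0.0020; 0.1545 0.7084]  nu=[2.8650, -0.1691]  x^+=[1.7340, -1.3024]  P^+=[0.0675 0.0064; 0.0064 0.1126]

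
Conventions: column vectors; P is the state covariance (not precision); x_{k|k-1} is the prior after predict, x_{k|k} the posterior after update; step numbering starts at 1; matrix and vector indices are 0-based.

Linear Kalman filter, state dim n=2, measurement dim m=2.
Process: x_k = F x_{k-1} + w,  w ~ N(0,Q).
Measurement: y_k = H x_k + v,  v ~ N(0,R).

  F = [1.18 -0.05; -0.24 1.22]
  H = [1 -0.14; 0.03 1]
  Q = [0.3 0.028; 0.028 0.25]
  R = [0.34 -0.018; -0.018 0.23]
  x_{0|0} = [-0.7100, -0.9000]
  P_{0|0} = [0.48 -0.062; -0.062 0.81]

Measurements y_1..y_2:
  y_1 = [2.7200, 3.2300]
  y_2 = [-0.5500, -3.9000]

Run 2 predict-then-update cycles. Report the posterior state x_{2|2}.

x_post = [0.2351, -1.9282]

step 1: x^-=[-0.7928, -0.9276]  P^-=[0.9777 -0.2473; -0.2473 1.5196]  S=[1.4167 -0.4477; -0.4477 1.7356]  K=[0.7347 0.0639; -0.0538 0.8574]  nu=[3.3829, 4.1814]  x^+=[1.9601, 2.4754]  P^+=[0.2478 -0.0060; -0.0060 0.1983]
step 2: x^-=[2.1891, 2.5495]  P^-=[0.6463 -0.0629; -0.0629 0.5630]  S=[1.0149 -0.1401; -0.1401 0.7898]  K=[0.6538 0.0608; -0.0426 0.7029]  nu=[-2.3822, -6.5152]  x^+=[0.2351, -1.9282]  P^+=[0.2206 -0.0044; -0.0044 0.1626]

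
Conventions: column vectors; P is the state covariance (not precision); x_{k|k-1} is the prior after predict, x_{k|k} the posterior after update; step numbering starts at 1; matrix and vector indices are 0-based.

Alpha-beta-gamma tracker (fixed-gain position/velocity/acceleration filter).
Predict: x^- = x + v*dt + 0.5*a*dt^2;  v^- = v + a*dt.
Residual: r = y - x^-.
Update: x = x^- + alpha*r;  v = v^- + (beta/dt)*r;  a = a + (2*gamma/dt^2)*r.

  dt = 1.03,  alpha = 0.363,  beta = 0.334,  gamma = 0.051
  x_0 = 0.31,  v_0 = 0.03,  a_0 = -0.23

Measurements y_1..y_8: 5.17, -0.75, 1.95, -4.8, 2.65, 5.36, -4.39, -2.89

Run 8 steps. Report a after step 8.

a_post = -0.2412

step 1: x_pred=0.2189  r=4.9511  x^+=2.0161  v^+=1.3986  a^+=0.2460
step 2: x_pred=3.5872  r=-4.3372  x^+=2.0128  v^+=0.2456  a^+=-0.1710
step 3: x_pred=2.1750  r=-0.2250  x^+=2.0934  v^+=-0.0035  a^+=-0.1926
step 4: x_pred=1.9876  r=-6.7876  x^+=-0.4763  v^+=-2.4029  a^+=-0.8452
step 5: x_pred=-3.3997  r=6.0497  x^+=-1.2036  v^+=-1.3117  a^+=-0.2636
step 6: x_pred=-2.6945  r=8.0545  x^+=0.2293  v^+=1.0287  a^+=0.5108
step 7: x_pred=1.5597  r=-5.9497  x^+=-0.6000  v^+=-0.3745  a^+=-0.0612
step 8: x_pred=-1.0182  r=-1.8718  x^+=-1.6977  v^+=-1.0445  a^+=-0.2412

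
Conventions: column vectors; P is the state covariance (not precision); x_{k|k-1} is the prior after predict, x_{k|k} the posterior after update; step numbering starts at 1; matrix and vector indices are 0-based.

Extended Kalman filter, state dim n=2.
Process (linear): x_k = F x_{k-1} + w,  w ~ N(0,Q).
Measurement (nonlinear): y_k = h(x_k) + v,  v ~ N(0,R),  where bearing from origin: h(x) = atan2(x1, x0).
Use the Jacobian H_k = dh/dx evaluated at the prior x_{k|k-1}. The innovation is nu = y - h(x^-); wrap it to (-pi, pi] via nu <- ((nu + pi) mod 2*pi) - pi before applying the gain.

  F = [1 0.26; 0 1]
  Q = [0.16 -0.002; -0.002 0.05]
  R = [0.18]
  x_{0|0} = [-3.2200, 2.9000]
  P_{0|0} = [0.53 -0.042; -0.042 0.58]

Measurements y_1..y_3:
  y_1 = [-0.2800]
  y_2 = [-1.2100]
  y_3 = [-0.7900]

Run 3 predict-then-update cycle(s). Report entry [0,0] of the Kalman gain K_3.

step 1: x^-=[-2.4660, 2.9000]  P^-=[0.7074 0.1068; 0.1068 0.6300]  H_jac=[-0.2001 -0.1702]  S=[0.2338]  K=[-0.6831; -0.5499]  nu=[-2.5555]  x^+=[-0.7204, 4.3051]  P^+=[0.5983 0.0190; 0.0190 0.5593]
step 2: x^-=[0.3989, 4.3051]  P^-=[0.8059 0.1624; 0.1624 0.6093]  H_jac=[-0.2303 0.0213]  S=[0.2214]  K=[-0.8226; -0.1102]  nu=[-2.6884]  x^+=[2.6104, 4.6013]  P^+=[0.6561 0.1423; 0.1423 0.6066]
step 3: x^-=[3.8067, 4.6013]  P^-=[0.9311 0.2980; 0.2980 0.6566]  H_jac=[-0.1290 0.1067]  S=[0.1948]  K=[-0.4535; 0.1624]  nu=[-1.6696]  x^+=[4.5638, 4.3302]  P^+=[0.8911 0.3124; 0.3124 0.6515]

K[0,0] = -0.4535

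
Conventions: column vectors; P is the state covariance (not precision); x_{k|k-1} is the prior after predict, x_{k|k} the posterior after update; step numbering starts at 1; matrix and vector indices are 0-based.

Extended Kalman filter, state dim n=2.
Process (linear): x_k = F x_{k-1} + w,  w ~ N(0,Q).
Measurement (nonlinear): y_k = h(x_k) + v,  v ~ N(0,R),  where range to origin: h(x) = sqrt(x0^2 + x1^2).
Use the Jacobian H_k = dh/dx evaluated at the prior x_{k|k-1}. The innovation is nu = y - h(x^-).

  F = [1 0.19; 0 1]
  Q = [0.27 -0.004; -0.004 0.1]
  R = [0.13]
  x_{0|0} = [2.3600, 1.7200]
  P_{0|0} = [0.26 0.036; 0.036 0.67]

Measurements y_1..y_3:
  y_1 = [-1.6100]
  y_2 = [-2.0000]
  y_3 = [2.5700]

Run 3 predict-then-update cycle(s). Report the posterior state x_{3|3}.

step 1: x^-=[2.6868, 1.7200]  P^-=[0.5679 0.1593; 0.1593 0.7700]  H_jac=[0.8422 0.5392]  S=[0.9013]  K=[0.6259; 0.6095]  nu=[-4.8002]  x^+=[-0.3178, -1.2056]  P^+=[0.2147 -0.1845; -0.1845 0.4352]
step 2: x^-=[-0.5469, -1.2056]  P^-=[0.4303 -0.1058; -0.1058 0.5352]  H_jac=[-0.4131 -0.9107]  S=[0.5677]  K=[-0.1434; -0.7816]  nu=[-3.3238]  x^+=[-0.0704, 1.3923]  P^+=[0.4187 -0.1694; -0.1694 0.1884]
step 3: x^-=[0.1942, 1.3923]  P^-=[0.6311 -0.1376; -0.1376 0.2884]  H_jac=[0.1381 0.9904]  S=[0.3873]  K=[-0.1269; 0.6885]  nu=[1.1643]  x^+=[0.0464, 2.1938]  P^+=[0.6248 -0.1038; -0.1038 0.1048]

x_post = [0.0464, 2.1938]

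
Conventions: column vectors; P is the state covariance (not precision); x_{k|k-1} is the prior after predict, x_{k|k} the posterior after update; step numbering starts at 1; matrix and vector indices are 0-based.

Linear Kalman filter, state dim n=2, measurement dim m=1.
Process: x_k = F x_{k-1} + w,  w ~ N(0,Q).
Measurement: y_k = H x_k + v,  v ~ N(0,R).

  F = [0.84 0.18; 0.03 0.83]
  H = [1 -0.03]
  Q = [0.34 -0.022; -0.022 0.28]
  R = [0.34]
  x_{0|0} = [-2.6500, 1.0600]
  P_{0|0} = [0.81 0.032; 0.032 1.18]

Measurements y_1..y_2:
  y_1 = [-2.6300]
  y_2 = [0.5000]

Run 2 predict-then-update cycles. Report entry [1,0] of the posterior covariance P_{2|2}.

P_post[1,0] = 0.0926

step 1: x^-=[-2.0352, 0.8003]  P^-=[0.9594 0.1972; 0.1972 1.0952]  S=[1.2886]  K=[0.7400; 0.1275]  nu=[-0.5708]  x^+=[-2.4576, 0.7275]  P^+=[0.2539 0.0756; 0.0756 1.0743]
step 2: x^-=[-1.9334, 0.5301]  P^-=[0.5768 0.1980; 0.1980 1.0241]  S=[0.9058]  K=[0.6302; 0.1847]  nu=[2.4493]  x^+=[-0.3899, 0.9824]  P^+=[0.2170 0.0926; 0.0926 0.9932]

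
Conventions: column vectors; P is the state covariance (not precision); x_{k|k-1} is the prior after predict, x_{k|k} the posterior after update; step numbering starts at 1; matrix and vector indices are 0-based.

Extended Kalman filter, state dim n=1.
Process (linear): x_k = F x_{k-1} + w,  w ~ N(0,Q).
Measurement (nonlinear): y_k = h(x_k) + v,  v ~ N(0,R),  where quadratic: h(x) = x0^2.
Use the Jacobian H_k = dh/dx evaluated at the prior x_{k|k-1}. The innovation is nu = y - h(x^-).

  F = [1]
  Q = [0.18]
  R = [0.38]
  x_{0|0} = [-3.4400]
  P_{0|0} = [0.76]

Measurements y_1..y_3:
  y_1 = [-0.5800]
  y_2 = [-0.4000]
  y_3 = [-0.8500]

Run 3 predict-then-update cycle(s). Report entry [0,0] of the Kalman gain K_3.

K[0,0] = -0.3611

step 1: x^-=[-3.4400]  P^-=[0.9400]  H_jac=[-6.8800]  S=[44.8743]  K=[-0.1441]  nu=[-12.4136]  x^+=[-1.6510]  P^+=[0.0080]
step 2: x^-=[-1.6510]  P^-=[0.1880]  H_jac=[-3.3020]  S=[2.4293]  K=[-0.2555]  nu=[-3.1257]  x^+=[-0.8524]  P^+=[0.0294]
step 3: x^-=[-0.8524]  P^-=[0.2094]  H_jac=[-1.7048]  S=[0.9886]  K=[-0.3611]  nu=[-1.5766]  x^+=[-0.2831]  P^+=[0.0805]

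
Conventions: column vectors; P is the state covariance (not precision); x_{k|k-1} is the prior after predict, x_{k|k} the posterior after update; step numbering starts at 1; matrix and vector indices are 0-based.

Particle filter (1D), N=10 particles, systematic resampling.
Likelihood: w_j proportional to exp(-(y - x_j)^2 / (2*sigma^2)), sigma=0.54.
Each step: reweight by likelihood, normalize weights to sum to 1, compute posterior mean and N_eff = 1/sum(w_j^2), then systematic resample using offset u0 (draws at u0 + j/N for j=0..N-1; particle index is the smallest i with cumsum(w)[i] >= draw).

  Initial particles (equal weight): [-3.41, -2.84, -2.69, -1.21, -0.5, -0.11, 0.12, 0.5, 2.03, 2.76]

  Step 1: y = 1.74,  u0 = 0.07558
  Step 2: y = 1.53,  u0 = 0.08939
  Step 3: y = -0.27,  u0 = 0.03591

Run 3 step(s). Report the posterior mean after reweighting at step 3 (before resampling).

post_mean = 2.0301

step 1: w=[0.0000, 0.0000, 0.0000, 0.0000, 0.0002, 0.0025, 0.0099, 0.0640, 0.7734, 0.1501]  mean=2.0169  Neff=1.6005  idx=[7, 8, 8, 8, 8, 8, 8, 8, 9, 9]
step 2: w=[0.0333, 0.1337, 0.1337, 0.1337, 0.1337, 0.1337, 0.1337, 0.1337, 0.0153, 0.0153]  mean=2.0015  Neff=7.8899  idx=[1, 2, 2, 3, 4, 5, 5, 6, 7, 9]
step 3: w=[0.1111, 0.1111, 0.1111, 0.1111, 0.1111, 0.1111, 0.1111, 0.1111, 0.1111, 0.0001]  mean=2.0301  Neff=9.0025  idx=[0, 1, 2, 3, 3, 4, 5, 6, 7, 8]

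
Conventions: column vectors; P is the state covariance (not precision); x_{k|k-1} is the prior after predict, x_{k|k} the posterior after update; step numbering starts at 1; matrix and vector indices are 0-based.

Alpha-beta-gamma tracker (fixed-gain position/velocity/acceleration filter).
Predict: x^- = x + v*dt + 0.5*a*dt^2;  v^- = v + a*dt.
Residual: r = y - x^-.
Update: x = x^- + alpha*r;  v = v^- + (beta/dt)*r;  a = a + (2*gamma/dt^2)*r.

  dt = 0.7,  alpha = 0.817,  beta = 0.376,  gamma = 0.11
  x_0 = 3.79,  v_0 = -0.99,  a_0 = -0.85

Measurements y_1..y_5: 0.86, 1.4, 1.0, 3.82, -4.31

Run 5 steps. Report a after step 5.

a_post = -1.4602

step 1: x_pred=2.8887  r=-2.0288  x^+=1.2313  v^+=-2.6747  a^+=-1.7609
step 2: x_pred=-1.0725  r=2.4725  x^+=0.9475  v^+=-2.5793  a^+=-0.6508
step 3: x_pred=-1.0174  r=2.0174  x^+=0.6308  v^+=-1.9512  a^+=0.2550
step 4: x_pred=-0.6725  r=4.4925  x^+=2.9979  v^+=0.6404  a^+=2.2720
step 5: x_pred=4.0028  r=-8.3128  x^+=-2.7888  v^+=-2.2343  a^+=-1.4602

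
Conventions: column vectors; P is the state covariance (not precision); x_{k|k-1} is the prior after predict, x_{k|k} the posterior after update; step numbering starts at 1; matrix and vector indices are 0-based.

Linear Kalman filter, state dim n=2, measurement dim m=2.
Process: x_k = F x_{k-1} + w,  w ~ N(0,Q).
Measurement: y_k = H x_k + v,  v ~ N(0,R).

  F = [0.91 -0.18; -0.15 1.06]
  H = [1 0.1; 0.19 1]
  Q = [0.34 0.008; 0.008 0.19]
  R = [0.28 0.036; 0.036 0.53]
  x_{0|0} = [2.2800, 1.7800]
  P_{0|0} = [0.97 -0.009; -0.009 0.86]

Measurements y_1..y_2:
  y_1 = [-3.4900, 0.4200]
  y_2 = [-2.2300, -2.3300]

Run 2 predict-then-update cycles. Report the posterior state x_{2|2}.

x_post = [-2.2034, -0.1589]

step 1: x^-=[1.7544, 1.5448]  P^-=[1.1741 -0.2974; -0.2974 1.1810]  S=[1.4064 0.0741; 0.0741 1.6403]  K=[0.8180 -0.0823; -0.1640 0.6929]  nu=[-5.3989, -1.4581]  x^+=[-2.5419, 1.4199]  P^+=[0.2319 -0.0582; -0.0582 0.3724]
step 2: x^-=[-2.5687, 1.8864]  P^-=[0.5632 -0.1524; -0.1524 0.6322]  S=[0.8190 0.0509; 0.0509 1.1246]  K=[0.6734 -0.0709; -0.1427 0.5428]  nu=[0.1501, -3.7283]  x^+=[-2.2034, -0.1589]  P^+=[0.1910 -0.0496; -0.0496 0.2920]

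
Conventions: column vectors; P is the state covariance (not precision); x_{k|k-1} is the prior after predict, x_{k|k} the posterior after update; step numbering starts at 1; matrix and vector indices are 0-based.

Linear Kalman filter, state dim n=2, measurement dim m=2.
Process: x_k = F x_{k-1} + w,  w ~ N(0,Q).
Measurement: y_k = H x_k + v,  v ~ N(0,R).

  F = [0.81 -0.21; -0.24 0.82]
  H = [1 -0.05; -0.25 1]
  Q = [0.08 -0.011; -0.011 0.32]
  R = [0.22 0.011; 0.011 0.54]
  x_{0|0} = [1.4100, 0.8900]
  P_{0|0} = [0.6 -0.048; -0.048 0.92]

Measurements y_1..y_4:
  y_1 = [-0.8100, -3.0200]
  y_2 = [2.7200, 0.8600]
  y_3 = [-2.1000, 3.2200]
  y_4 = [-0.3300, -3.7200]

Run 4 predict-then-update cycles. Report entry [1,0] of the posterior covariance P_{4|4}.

step 1: x^-=[0.9552, 0.3914]  P^-=[0.5306 -0.3204; -0.3204 0.9921]  S=[0.7851 -0.4956; -0.4956 1.7254]  K=[0.6480 -0.0764; -0.0965 0.5937]  nu=[-1.7456, -3.1726]  x^+=[0.0666, -1.3237]  P^+=[0.1418 0.0013; 0.0013 0.3199]
step 2: x^-=[0.3319, -1.1014]  P^-=[0.1867 -0.0927; -0.0927 0.5427]  S=[0.4173 -0.1567; -0.1567 1.1407]  K=[0.4350 -0.0624; -0.1064 0.4815]  nu=[2.3330, 2.0444]  x^+=[1.2192, -0.3654]  P^+=[0.0948 -0.0052; -0.0052 0.2575]
step 3: x^-=[1.0643, -0.5922]  P^-=[0.1553 -0.0775; -0.0775 0.5007]  S=[0.3843 -0.1313; -0.1313 1.0891]  K=[0.3939 -0.0593; -0.1081 0.4645]  nu=[-3.1939, 4.0783]  x^+=[-0.4358, 1.6472]  P^+=[0.0857 -0.0063; -0.0063 0.2480]
step 4: x^-=[-0.6989, 1.4553]  P^-=[0.1493 -0.0749; -0.0749 0.4942]  S=[0.3780 -0.1268; -0.1268 1.0809]  K=[0.3852 -0.0586; -0.1085 0.4618]  nu=[0.4417, -5.3500]  x^+=[-0.2154, -1.0631]  P^+=[0.0838 -0.0065; -0.0065 0.2465]

P_post[1,0] = -0.0065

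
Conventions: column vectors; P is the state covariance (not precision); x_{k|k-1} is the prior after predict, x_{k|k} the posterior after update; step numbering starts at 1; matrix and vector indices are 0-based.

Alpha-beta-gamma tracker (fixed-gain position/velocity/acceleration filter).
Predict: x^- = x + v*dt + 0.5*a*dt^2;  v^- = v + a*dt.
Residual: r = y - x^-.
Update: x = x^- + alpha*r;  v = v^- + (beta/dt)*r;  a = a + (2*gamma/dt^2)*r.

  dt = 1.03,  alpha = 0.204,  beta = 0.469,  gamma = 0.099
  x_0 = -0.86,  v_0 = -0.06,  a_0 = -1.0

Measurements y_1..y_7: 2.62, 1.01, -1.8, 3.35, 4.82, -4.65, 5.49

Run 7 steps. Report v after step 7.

step 1: x_pred=-1.4522  r=4.0723  x^+=-0.6215  v^+=0.7643  a^+=-0.2400
step 2: x_pred=0.0384  r=0.9716  x^+=0.2366  v^+=0.9595  a^+=-0.0586
step 3: x_pred=1.1938  r=-2.9938  x^+=0.5830  v^+=-0.4641  a^+=-0.6174
step 4: x_pred=-0.2225  r=3.5725  x^+=0.5063  v^+=0.5267  a^+=0.0494
step 5: x_pred=1.0750  r=3.7450  x^+=1.8390  v^+=2.2828  a^+=0.7483
step 6: x_pred=4.5872  r=-9.2372  x^+=2.7028  v^+=-1.1525  a^+=-0.9757
step 7: x_pred=0.9982  r=4.4918  x^+=1.9145  v^+=-0.1121  a^+=-0.1373

v_post = -0.1121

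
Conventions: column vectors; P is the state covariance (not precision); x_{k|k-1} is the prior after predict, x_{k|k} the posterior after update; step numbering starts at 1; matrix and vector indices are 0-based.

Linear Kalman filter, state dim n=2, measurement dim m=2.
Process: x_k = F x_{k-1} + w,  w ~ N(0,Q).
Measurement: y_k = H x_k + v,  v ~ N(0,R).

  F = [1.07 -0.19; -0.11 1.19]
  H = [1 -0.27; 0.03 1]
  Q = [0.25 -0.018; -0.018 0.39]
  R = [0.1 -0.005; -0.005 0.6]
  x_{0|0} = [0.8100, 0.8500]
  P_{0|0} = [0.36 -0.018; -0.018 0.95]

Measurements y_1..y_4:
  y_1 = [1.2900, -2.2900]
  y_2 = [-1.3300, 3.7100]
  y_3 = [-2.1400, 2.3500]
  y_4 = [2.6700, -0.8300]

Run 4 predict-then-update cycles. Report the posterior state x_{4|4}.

x_post = [1.6073, -0.1897]

step 1: x^-=[0.7052, 0.9224]  P^-=[0.7038 -0.2985; -0.2985 1.7444]  S=[1.0921 -0.7509; -0.7509 2.3271]  K=[0.8177 0.1447; -0.2465 0.6662]  nu=[0.8338, -3.2336]  x^+=[0.9192, -1.4373]  P^+=[0.1025 0.0796; 0.0796 0.3986]
step 2: x^-=[1.2567, -1.8116]  P^-=[0.3494 -0.0171; -0.0171 0.9348]  S=[0.5268 -0.2639; -0.2639 1.5341]  K=[0.7330 0.1218; -0.2260 0.5701]  nu=[-3.0758, 5.4839]  x^+=[-0.3302, 2.0102]  P^+=[0.0907 0.0667; 0.0667 0.3412]
step 3: x^-=[-0.7353, 2.4284]  P^-=[0.3390 -0.0195; -0.0195 0.8568]  S=[0.5121 -0.2455; -0.2455 1.4560]  K=[0.7282 0.1164; -0.2262 0.5499]  nu=[-0.7490, -0.0564]  x^+=[-1.2873, 2.5669]  P^+=[0.0894 0.0635; 0.0635 0.3292]
step 4: x^-=[-1.8651, 3.1962]  P^-=[0.3384 -0.0208; -0.0208 0.8406]  S=[0.5109 -0.2424; -0.2424 1.4397]  K=[0.7280 0.1152; -0.2261 0.5454]  nu=[5.3981, -3.9702]  x^+=[1.6073, -0.1897]  P^+=[0.0892 0.0628; 0.0628 0.3265]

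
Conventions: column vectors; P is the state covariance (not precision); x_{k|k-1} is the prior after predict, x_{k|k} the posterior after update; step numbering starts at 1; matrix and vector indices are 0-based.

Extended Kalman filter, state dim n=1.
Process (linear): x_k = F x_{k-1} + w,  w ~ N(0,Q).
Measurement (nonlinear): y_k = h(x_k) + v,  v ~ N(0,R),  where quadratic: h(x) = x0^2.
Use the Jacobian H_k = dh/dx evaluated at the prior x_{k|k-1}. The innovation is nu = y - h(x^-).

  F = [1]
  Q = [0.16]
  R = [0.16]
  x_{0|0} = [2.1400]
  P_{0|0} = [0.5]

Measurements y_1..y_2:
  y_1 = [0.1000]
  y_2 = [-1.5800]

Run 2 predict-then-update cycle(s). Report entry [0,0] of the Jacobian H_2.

step 1: x^-=[2.1400]  P^-=[0.6600]  H_jac=[4.2800]  S=[12.2501]  K=[0.2306]  nu=[-4.4796]  x^+=[1.1070]  P^+=[0.0086]
step 2: x^-=[1.1070]  P^-=[0.1686]  H_jac=[2.2141]  S=[0.9866]  K=[0.3784]  nu=[-2.8055]  x^+=[0.0454]  P^+=[0.0273]

H_jac[0,0] = 2.2141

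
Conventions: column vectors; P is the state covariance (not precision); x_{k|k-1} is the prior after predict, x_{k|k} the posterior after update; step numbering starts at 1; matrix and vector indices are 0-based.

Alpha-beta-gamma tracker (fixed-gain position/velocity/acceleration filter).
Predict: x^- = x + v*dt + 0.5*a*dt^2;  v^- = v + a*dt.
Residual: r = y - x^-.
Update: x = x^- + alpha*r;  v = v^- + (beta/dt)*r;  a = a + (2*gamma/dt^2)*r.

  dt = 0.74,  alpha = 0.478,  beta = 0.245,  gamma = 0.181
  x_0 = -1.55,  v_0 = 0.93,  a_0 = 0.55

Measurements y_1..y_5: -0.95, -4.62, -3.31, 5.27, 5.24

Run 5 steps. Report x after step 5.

step 1: x_pred=-0.7112  r=-0.2388  x^+=-0.8254  v^+=1.2579  a^+=0.3921
step 2: x_pred=0.2129  r=-4.8329  x^+=-2.0972  v^+=-0.0520  a^+=-2.8027
step 3: x_pred=-2.9031  r=-0.4069  x^+=-3.0976  v^+=-2.2607  a^+=-3.0717
step 4: x_pred=-5.6115  r=10.8815  x^+=-0.4102  v^+=-0.9311  a^+=4.1217
step 5: x_pred=0.0293  r=5.2107  x^+=2.5200  v^+=3.8441  a^+=7.5663

x_post = 2.5200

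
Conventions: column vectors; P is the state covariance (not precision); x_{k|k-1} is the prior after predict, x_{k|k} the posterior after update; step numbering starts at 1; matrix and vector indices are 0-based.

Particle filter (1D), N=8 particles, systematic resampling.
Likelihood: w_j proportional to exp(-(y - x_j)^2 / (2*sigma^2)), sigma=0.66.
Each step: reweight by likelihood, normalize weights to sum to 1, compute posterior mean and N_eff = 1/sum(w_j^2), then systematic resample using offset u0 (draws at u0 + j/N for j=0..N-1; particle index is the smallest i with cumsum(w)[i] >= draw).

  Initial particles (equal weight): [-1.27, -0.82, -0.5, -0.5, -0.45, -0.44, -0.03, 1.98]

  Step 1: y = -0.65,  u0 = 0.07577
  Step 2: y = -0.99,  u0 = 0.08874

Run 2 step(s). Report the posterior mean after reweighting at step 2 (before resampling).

post_mean = -0.6302

step 1: w=[0.1053, 0.1584, 0.1595, 0.1595, 0.1563, 0.1556, 0.1053, 0.0001]  mean=-0.5650  Neff=6.8119  idx=[0, 1, 2, 3, 3, 4, 5, 6]
step 2: w=[0.1542, 0.1632, 0.1281, 0.1281, 0.1281, 0.1207, 0.1192, 0.0586]  mean=-0.6302  Neff=7.5871  idx=[0, 1, 2, 3, 4, 5, 6, 7]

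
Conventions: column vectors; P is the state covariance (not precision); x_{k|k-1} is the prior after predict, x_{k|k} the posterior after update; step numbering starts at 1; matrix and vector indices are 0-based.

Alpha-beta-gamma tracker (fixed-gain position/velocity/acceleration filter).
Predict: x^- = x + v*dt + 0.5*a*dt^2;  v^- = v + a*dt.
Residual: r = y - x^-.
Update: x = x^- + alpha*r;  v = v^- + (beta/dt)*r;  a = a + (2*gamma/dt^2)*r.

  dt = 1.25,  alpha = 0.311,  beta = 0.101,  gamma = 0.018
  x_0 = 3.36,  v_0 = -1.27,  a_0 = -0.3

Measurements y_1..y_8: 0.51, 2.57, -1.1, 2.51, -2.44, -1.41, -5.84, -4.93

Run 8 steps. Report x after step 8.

step 1: x_pred=1.5381  r=-1.0281  x^+=1.2184  v^+=-1.7281  a^+=-0.3237
step 2: x_pred=-1.1946  r=3.7646  x^+=-0.0238  v^+=-1.8285  a^+=-0.2370
step 3: x_pred=-2.4946  r=1.3946  x^+=-2.0608  v^+=-2.0120  a^+=-0.2048
step 4: x_pred=-4.7359  r=7.2459  x^+=-2.4824  v^+=-1.6826  a^+=-0.0379
step 5: x_pred=-4.6152  r=2.1752  x^+=-3.9387  v^+=-1.5542  a^+=0.0122
step 6: x_pred=-5.8719  r=4.4619  x^+=-4.4842  v^+=-1.1783  a^+=0.1150
step 7: x_pred=-5.8673  r=0.0273  x^+=-5.8588  v^+=-1.0323  a^+=0.1157
step 8: x_pred=-7.0588  r=2.1288  x^+=-6.3968  v^+=-0.7157  a^+=0.1647

x_post = -6.3968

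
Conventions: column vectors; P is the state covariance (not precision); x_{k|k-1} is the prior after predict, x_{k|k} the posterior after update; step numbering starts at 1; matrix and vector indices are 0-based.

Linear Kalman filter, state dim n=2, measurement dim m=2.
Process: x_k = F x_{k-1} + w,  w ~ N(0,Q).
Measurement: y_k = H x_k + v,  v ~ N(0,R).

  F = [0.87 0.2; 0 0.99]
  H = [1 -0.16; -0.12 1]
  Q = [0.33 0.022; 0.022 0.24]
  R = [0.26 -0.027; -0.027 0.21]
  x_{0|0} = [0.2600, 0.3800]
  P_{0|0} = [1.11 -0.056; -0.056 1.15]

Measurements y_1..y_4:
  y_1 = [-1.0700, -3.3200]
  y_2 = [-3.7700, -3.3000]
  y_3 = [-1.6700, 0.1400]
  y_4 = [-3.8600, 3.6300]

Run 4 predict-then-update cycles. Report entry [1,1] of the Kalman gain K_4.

step 1: x^-=[0.3022, 0.3762]  P^-=[1.1967 0.2015; 0.2015 1.3671]  S=[1.4272 -0.1840; -0.1840 1.5460]  K=[0.8335 0.1366; 0.1014 0.8807]  nu=[-1.3120, -3.6599]  x^+=[-1.2914, -2.9803]  P^+=[0.2182 0.0324; 0.0324 0.1861]
step 2: x^-=[-1.7196, -2.9505]  P^-=[0.5139 0.0867; 0.0867 0.4224]  S=[0.7569 -0.0679; -0.0679 0.6190]  K=[0.6708 0.1140; 0.0858 0.6750]  nu=[-2.5225, -0.5558]  x^+=[-3.4750, -3.5421]  P^+=[0.1756 0.0269; 0.0269 0.1427]
step 3: x^-=[-3.7317, -3.5067]  P^-=[0.4780 0.0734; 0.0734 0.3798]  S=[0.7242 -0.0703; -0.0703 0.5791]  K=[0.6542 0.1072; 0.0806 0.6505]  nu=[1.5006, 3.1989]  x^+=[-2.4072, -1.3049]  P^+=[0.1713 0.0254; 0.0254 0.1375]
step 4: x^-=[-2.3553, -1.2919]  P^-=[0.4740 0.0711; 0.0711 0.3747]  S=[0.7208 -0.0714; -0.0714 0.5745]  K=[0.6522 0.1058; 0.0795 0.6473]  nu=[-1.7114, 4.6393]  x^+=[-2.9808, 1.5750]  P^+=[0.1707 0.0251; 0.0251 0.1368]

K[1,1] = 0.6473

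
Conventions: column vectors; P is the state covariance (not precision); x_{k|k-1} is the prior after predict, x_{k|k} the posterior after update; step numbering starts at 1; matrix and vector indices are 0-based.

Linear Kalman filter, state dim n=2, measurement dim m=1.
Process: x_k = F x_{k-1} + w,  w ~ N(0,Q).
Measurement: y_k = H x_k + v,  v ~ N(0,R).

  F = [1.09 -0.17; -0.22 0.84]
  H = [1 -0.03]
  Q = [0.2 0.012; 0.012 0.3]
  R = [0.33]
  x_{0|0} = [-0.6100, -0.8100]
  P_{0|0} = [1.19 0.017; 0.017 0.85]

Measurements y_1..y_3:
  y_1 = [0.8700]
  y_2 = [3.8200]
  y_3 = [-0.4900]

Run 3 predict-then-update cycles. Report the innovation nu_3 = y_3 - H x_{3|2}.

innov = [-3.7551]

step 1: x^-=[-0.5272, -0.5462]  P^-=[1.6321 -0.3785; -0.3785 0.9511]  S=[1.9857]  K=[0.8277; -0.2050]  nu=[1.3808]  x^+=[0.6156, -0.8293]  P^+=[0.2719 -0.0416; -0.0416 0.8676]
step 2: x^-=[0.8120, -0.8320]  P^-=[0.5635 -0.2168; -0.2168 0.9407]  S=[0.9074]  K=[0.6282; -0.2700]  nu=[2.9830]  x^+=[2.6860, -1.6374]  P^+=[0.2054 -0.0629; -0.0629 0.8746]
step 3: x^-=[3.2061, -1.9663]  P^-=[0.4926 -0.2221; -0.2221 0.9503]  S=[0.8368]  K=[0.5967; -0.2994]  nu=[-3.7551]  x^+=[0.9656, -0.8420]  P^+=[0.1947 -0.0726; -0.0726 0.8753]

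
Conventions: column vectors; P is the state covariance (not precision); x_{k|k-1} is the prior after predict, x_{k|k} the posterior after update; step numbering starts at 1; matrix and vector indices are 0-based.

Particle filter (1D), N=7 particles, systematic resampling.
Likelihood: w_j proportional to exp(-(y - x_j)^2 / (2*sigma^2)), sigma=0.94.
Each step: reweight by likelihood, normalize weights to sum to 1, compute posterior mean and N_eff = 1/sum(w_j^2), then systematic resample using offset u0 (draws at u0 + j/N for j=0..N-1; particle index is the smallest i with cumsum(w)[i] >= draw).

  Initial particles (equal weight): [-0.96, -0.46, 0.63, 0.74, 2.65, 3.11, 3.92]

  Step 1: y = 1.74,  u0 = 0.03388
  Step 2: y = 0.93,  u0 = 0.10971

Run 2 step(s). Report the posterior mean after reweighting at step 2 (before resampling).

step 1: w=[0.0074, 0.0296, 0.2278, 0.2598, 0.2863, 0.1581, 0.0311]  mean=1.6873  Neff=4.3818  idx=[1, 2, 3, 3, 4, 4, 5]
step 2: w=[0.0909, 0.2577, 0.2657, 0.2657, 0.0508, 0.0508, 0.0184]  mean=0.8405  Neff=4.5180  idx=[1, 1, 2, 2, 3, 3, 5]

post_mean = 0.8405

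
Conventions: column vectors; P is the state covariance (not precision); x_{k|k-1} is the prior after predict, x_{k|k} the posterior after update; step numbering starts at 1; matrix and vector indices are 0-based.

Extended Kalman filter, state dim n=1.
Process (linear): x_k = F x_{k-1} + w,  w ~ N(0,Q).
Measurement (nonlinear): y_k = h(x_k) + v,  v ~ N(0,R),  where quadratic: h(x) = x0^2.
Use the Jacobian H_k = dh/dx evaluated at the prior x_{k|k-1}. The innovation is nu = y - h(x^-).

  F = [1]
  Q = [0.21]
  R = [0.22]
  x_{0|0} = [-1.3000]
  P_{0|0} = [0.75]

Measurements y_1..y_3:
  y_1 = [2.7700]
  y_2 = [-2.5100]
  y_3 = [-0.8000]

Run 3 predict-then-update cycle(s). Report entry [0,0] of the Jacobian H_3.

H_jac[0,0] = -0.4584

step 1: x^-=[-1.3000]  P^-=[0.9600]  H_jac=[-2.6000]  S=[6.7096]  K=[-0.3720]  nu=[1.0800]  x^+=[-1.7018]  P^+=[0.0315]
step 2: x^-=[-1.7018]  P^-=[0.2415]  H_jac=[-3.4035]  S=[3.0173]  K=[-0.2724]  nu=[-5.4060]  x^+=[-0.2292]  P^+=[0.0176]
step 3: x^-=[-0.2292]  P^-=[0.2276]  H_jac=[-0.4584]  S=[0.2678]  K=[-0.3896]  nu=[-0.8525]  x^+=[0.1029]  P^+=[0.1870]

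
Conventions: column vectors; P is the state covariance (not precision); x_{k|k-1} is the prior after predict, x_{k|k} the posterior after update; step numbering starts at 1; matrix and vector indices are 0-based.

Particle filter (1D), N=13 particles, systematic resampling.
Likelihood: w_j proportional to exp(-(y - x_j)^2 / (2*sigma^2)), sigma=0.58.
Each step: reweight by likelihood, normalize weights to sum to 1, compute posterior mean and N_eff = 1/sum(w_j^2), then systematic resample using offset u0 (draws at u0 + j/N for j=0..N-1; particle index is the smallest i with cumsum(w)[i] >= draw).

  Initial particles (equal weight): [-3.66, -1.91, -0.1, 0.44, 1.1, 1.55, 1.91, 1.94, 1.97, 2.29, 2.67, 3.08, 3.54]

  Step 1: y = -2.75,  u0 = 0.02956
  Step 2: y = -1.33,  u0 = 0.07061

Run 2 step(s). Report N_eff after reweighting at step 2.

N_eff = 7.0062

step 1: w=[0.4546, 0.5454, 0.0000, 0.0000, 0.0000, 0.0000, 0.0000, 0.0000, 0.0000, 0.0000, 0.0000, 0.0000, 0.0000]  mean=-2.7054  Neff=1.9838  idx=[0, 0, 0, 0, 0, 0, 1, 1, 1, 1, 1, 1, 1]
step 2: w=[0.0001, 0.0001, 0.0001, 0.0001, 0.0001, 0.0001, 0.1428, 0.1428, 0.1428, 0.1428, 0.1428, 0.1428, 0.1428]  mean=-1.9108  Neff=7.0062  idx=[6, 7, 7, 8, 8, 9, 9, 10, 10, 11, 11, 12, 12]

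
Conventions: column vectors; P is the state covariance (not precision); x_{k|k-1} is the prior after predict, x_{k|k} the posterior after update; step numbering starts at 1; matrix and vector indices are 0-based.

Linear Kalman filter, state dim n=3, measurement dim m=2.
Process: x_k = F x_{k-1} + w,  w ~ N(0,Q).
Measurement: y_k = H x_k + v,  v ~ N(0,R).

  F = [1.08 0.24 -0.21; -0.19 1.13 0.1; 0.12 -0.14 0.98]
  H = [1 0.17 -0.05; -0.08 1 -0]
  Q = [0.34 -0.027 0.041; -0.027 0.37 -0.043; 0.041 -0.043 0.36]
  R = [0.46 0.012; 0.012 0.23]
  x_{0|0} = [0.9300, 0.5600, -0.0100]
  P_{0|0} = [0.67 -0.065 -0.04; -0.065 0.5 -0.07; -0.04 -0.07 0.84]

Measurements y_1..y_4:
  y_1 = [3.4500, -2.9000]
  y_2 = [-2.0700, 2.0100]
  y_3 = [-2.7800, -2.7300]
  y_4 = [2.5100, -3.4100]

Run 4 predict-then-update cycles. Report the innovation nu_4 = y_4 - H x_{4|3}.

innov = [5.2858, -2.0244]

step 1: x^-=[1.1409, 0.4551, 0.0234]  P^-=[1.1788 -0.1139 -0.1137; -0.1139 1.0546 -0.1352; -0.1137 -0.1352 1.1982]  S=[1.6473 -0.0090; -0.0090 1.3104]  K=[0.7065 -0.1540; 0.0483 0.8121; -0.1199 -0.0970]  nu=[2.2329, -3.2638]  x^+=[3.2210, -2.0877, 0.0724]  P^+=[0.3236 -0.0011 0.0058; -0.0011 0.1873 -0.0233; 0.0058 -0.0233 1.1624]
step 2: x^-=[2.9625, -2.9638, 0.7497]  P^-=[0.7787 -0.0624 -0.1626; -0.0624 0.6274 0.0073; -0.1626 0.0073 1.4924]  S=[1.2555 -0.0062; -0.0062 0.8724]  K=[0.6176 -0.1386; 0.0385 0.7252; -0.1879 0.0219]  nu=[-4.4911, 5.2108]  x^+=[-0.5332, 0.6419, 1.7077]  P^+=[0.2820 -0.0019 -0.0141; -0.0019 0.1671 0.0017; -0.0141 0.0017 1.4477]
step 3: x^-=[-0.7804, 0.9975, 1.5197]  P^-=[0.7477 -0.0746 -0.2399; -0.0746 0.6098 0.0700; -0.2399 0.0700 1.7540]  S=[1.2271 -0.0222; -0.0222 0.8565]  K=[0.6062 -0.1412; 0.0338 0.7198; -0.2555 0.0975]  nu=[-2.0932, -3.7899]  x^+=[-1.5140, -1.8013, 1.6851]  P^+=[0.2759 -0.0031 -0.0359; -0.0031 0.1657 0.0165; -0.0359 0.0165 1.6646]
step 4: x^-=[-2.4213, -1.5793, 1.7219]  P^-=[0.7578 -0.0861 -0.3038; -0.0861 0.6146 0.1114; -0.3038 0.1114 1.9531]  S=[1.2396 -0.0359; -0.0359 0.8633]  K=[0.6075 -0.1448; 0.0312 0.7213; -0.3044 0.1445]  nu=[5.2858, -2.0244]  x^+=[1.0831, -2.8746, -0.1795]  P^+=[0.2758 -0.0039 -0.0517; -0.0039 0.1660 0.0254; -0.0517 0.0254 1.8170]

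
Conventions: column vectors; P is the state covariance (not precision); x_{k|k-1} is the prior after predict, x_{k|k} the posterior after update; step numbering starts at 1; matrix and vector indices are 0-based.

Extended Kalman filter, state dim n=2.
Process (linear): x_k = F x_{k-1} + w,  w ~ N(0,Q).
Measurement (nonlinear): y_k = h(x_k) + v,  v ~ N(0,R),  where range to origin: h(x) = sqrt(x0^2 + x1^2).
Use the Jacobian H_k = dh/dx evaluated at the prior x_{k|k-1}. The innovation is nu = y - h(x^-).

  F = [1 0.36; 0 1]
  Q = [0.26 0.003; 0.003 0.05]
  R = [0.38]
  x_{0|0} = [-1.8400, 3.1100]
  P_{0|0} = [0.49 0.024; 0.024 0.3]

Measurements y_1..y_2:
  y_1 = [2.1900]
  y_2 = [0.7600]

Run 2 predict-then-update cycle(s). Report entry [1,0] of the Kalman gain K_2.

step 1: x^-=[-0.7204, 3.1100]  P^-=[0.8062 0.1350; 0.1350 0.3500]  H_jac=[-0.2257 0.9742]  S=[0.6939]  K=[-0.0726; 0.4475]  nu=[-1.0023]  x^+=[-0.6476, 2.6615]  P^+=[0.8025 0.1576; 0.1576 0.2110]
step 2: x^-=[0.3105, 2.6615]  P^-=[1.2033 0.2365; 0.2365 0.2610]  H_jac=[0.1159 0.9933]  S=[0.7082]  K=[0.5287; 0.4049]  nu=[-1.9195]  x^+=[-0.7043, 1.8843]  P^+=[1.0054 0.0850; 0.0850 0.1450]

K[1,0] = 0.4049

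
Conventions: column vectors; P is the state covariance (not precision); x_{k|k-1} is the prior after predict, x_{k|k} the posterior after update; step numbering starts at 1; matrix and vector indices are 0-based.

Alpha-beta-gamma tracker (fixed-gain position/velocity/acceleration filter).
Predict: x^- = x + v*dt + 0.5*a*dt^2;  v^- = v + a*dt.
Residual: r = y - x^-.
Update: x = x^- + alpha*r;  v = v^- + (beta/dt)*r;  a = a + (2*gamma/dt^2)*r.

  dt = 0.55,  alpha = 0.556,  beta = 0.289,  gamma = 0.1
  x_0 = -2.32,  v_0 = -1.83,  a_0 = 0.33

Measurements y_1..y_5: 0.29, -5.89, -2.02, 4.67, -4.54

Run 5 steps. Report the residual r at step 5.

step 1: x_pred=-3.2766  r=3.5666  x^+=-1.2936  v^+=0.2256  a^+=2.6881
step 2: x_pred=-0.7629  r=-5.1271  x^+=-3.6136  v^+=-0.9900  a^+=-0.7017
step 3: x_pred=-4.2642  r=2.2442  x^+=-3.0164  v^+=-0.1967  a^+=0.7821
step 4: x_pred=-3.0064  r=7.6764  x^+=1.2617  v^+=4.2670  a^+=5.8573
step 5: x_pred=4.4945  r=-9.0345  x^+=-0.5287  v^+=2.7413  a^+=-0.1159

resid = -9.0345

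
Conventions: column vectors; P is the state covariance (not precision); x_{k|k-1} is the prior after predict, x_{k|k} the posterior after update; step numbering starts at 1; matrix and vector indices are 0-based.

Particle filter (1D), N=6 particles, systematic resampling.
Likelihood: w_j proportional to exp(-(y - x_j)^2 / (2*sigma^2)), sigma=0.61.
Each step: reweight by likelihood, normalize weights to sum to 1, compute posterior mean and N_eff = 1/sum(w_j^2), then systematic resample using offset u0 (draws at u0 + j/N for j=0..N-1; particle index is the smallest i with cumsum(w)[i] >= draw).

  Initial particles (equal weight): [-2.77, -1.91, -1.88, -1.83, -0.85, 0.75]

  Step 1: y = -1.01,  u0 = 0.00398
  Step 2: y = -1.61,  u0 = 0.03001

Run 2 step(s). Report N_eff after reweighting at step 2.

N_eff = 4.9469

step 1: w=[0.0074, 0.1603, 0.1721, 0.1928, 0.4599, 0.0074]  mean=-1.3886  Neff=3.2881  idx=[0, 2, 2, 3, 4, 4]
step 2: w=[0.0428, 0.2364, 0.2364, 0.2444, 0.1200, 0.1200]  mean=-1.6586  Neff=4.9469  idx=[0, 1, 2, 3, 3, 4]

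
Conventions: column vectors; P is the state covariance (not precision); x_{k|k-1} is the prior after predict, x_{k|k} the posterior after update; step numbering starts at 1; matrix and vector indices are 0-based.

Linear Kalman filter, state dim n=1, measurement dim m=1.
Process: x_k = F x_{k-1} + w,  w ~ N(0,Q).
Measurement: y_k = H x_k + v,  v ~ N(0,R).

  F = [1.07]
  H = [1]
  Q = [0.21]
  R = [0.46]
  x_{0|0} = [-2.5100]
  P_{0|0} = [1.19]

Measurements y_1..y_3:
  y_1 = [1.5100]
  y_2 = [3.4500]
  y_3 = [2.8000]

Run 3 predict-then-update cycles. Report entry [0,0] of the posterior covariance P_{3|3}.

step 1: x^-=[-2.6857]  P^-=[1.5724]  S=[2.0324]  K=[0.7737]  nu=[4.1957]  x^+=[0.5604]  P^+=[0.3559]
step 2: x^-=[0.5996]  P^-=[0.6175]  S=[1.0775]  K=[0.5731]  nu=[2.8504]  x^+=[2.2331]  P^+=[0.2636]
step 3: x^-=[2.3894]  P^-=[0.5118]  S=[0.9718]  K=[0.5267]  nu=[0.4106]  x^+=[2.6056]  P^+=[0.2423]

P_post[0,0] = 0.2423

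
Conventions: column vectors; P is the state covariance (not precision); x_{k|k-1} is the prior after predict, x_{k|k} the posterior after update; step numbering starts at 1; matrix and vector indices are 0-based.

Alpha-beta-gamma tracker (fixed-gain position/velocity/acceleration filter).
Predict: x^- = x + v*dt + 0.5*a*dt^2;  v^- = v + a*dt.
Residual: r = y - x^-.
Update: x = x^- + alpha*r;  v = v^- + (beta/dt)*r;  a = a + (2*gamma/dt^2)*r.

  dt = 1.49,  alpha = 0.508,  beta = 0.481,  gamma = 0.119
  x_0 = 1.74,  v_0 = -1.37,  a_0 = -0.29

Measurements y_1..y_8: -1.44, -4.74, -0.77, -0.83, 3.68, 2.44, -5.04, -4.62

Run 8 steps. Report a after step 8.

a_post = -1.8294

step 1: x_pred=-0.6232  r=-0.8168  x^+=-1.0381  v^+=-2.0658  a^+=-0.3776
step 2: x_pred=-4.5353  r=-0.2047  x^+=-4.6393  v^+=-2.6944  a^+=-0.3995
step 3: x_pred=-9.0975  r=8.3275  x^+=-4.8671  v^+=-0.6014  a^+=0.4932
step 4: x_pred=-5.2158  r=4.3858  x^+=-2.9878  v^+=1.5492  a^+=0.9634
step 5: x_pred=0.3900  r=3.2900  x^+=2.0613  v^+=4.0468  a^+=1.3161
step 6: x_pred=9.5519  r=-7.1119  x^+=5.9391  v^+=3.7119  a^+=0.5537
step 7: x_pred=12.0843  r=-17.1243  x^+=3.3852  v^+=-0.9912  a^+=-1.2821
step 8: x_pred=0.4850  r=-5.1050  x^+=-2.1083  v^+=-4.5496  a^+=-1.8294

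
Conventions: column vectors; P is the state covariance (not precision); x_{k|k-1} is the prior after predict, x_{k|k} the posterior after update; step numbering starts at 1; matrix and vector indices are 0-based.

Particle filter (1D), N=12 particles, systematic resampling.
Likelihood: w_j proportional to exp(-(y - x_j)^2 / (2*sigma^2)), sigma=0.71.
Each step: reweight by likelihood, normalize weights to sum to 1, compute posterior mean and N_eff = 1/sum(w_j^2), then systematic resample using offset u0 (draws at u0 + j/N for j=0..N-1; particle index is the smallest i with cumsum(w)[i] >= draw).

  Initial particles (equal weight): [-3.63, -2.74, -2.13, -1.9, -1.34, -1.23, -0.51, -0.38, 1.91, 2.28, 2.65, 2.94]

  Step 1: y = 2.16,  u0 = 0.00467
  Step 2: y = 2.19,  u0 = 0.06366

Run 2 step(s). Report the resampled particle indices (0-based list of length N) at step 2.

resampled_idx = [0, 1, 2, 3, 4, 5, 6, 7, 7, 9, 10, 11]

step 1: w=[0.0000, 0.0000, 0.0000, 0.0000, 0.0000, 0.0000, 0.0003, 0.0005, 0.2880, 0.3021, 0.2415, 0.1676]  mean=2.3713  Neff=3.8368  idx=[8, 8, 8, 8, 9, 9, 9, 9, 10, 10, 11, 11]
step 2: w=[0.0887, 0.0887, 0.0887, 0.0887, 0.0951, 0.0951, 0.0951, 0.0951, 0.0777, 0.0777, 0.0549, 0.0549]  mean=2.2787  Neff=11.6709  idx=[0, 1, 2, 3, 4, 5, 6, 7, 7, 9, 10, 11]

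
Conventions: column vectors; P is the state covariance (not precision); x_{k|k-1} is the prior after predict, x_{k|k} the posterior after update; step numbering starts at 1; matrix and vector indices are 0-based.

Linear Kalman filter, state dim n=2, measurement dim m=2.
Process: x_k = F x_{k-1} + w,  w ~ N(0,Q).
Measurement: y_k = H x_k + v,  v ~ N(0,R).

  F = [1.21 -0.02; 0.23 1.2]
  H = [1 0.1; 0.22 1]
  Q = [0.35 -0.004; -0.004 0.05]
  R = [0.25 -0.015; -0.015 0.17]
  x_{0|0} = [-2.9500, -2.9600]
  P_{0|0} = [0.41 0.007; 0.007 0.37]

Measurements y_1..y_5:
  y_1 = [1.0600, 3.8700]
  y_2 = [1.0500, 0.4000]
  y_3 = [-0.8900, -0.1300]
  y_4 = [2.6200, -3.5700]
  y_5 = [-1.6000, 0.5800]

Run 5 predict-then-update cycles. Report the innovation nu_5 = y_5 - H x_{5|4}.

innov = [-2.7850, 1.7993]

step 1: x^-=[-3.5103, -4.2305]  P^-=[0.9501 0.1114; 0.1114 0.6084]  S=[1.2284 0.3687; 0.3687 0.8733]  K=[0.7699 0.0418; -0.0885 0.7620]  nu=[4.9933, 8.8728]  x^+=[0.7054, 2.0886]  P^+=[0.1966 -0.0477; -0.0477 0.1414]
step 2: x^-=[0.8117, 2.6686]  P^-=[0.6402 -0.0217; -0.0217 0.2376]  S=[0.8883 0.1274; 0.1274 0.4291]  K=[0.7087 0.0672; -0.0789 0.5661]  nu=[-0.0286, -2.4471]  x^+=[0.6270, 1.2854]  P^+=[0.1800 -0.0388; -0.0388 0.1060]
step 3: x^-=[0.7330, 1.6867]  P^-=[0.6155 -0.0126; -0.0126 0.1907]  S=[0.8649 0.1266; 0.1266 0.3849]  K=[0.6971 0.0898; -0.0672 0.5103]  nu=[-1.7916, -1.9779]  x^+=[-0.6935, 0.7978]  P^+=[0.1763 -0.0340; -0.0340 0.0952]
step 4: x^-=[-0.8551, 0.7979]  P^-=[0.6098 -0.0064; -0.0064 0.1777]  S=[0.8603 0.1304; 0.1304 0.3744]  K=[0.6929 0.0999; -0.0614 0.4923]  nu=[3.3953, -4.1798]  x^+=[1.0801, -1.4681]  P^+=[0.1749 -0.0319; -0.0319 0.0916]
step 5: x^-=[1.3363, -1.5133]  P^-=[0.6077 -0.0037; -0.0037 0.1736]  S=[0.8587 0.1323; 0.1323 0.3714]  K=[0.6913 0.1038; -0.0590 0.4862]  nu=[-2.7850, 1.7993]  x^+=[-0.4020, -0.4741]  P^+=[0.1744 -0.0311; -0.0311 0.0904]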